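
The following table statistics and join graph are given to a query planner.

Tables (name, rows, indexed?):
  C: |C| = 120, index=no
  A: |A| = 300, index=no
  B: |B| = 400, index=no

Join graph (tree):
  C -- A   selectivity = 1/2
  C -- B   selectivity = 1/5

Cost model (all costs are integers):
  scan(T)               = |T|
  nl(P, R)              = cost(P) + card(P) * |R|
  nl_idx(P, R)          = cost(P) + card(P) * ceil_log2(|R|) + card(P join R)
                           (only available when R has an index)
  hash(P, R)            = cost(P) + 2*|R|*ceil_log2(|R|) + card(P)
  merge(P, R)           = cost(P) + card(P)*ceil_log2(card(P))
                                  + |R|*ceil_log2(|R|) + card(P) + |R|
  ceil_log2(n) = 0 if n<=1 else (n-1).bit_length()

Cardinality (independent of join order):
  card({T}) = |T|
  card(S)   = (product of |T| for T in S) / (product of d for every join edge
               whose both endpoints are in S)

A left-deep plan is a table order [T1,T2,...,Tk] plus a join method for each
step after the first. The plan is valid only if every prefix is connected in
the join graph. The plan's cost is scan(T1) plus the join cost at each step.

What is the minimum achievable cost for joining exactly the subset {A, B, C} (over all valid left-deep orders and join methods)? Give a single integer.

Selinger DP over subsets of {A,B,C}:
  {C}: scan cost=120, card=120
  {A}: scan cost=300, card=300
  {B}: scan cost=400, card=400
  {AC}: card=18000; try (C,hash)→2280, (A,merge)→4080, (C,merge)→4260, (A,hash)→5640, (A,nl)→36120, (C,nl)→36300; best=2280 via (C,hash)
  {BC}: card=9600; try (C,hash)→2480, (B,merge)→5080, (C,merge)→5360, (B,hash)→7440, (B,nl)→48120, (C,nl)→48400; best=2480 via (C,hash)
  {ABC}: card=1440000; try (A,hash)→17480, (B,hash)→27480, (A,merge)→149480, (B,merge)→294280, (A,nl)→2882480, (B,nl)→7202280; best=17480 via (A,hash)

17480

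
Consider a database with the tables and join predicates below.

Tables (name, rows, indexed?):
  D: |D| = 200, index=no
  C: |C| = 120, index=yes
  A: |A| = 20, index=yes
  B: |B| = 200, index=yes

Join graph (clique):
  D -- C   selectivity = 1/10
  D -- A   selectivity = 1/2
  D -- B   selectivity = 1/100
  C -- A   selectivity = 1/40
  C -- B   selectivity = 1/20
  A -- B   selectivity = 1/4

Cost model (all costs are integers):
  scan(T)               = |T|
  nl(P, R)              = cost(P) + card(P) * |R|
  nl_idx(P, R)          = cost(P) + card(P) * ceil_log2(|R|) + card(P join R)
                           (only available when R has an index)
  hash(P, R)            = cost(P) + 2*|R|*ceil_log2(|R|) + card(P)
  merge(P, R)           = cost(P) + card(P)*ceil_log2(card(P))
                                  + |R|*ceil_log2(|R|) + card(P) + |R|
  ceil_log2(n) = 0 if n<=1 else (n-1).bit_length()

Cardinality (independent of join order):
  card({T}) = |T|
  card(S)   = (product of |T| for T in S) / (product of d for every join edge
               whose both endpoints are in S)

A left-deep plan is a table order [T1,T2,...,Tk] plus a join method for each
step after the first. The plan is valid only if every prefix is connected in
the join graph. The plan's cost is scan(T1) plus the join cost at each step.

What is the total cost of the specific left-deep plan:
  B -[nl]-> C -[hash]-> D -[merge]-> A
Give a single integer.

step 1: scan B: cost=200, card=200
step 2: join C via nl
    card(P join C) = 200*120/(20) = 1200
    cost = 200 + 200*120 = 24200
step 3: join D via hash
    card(P join D) = 1200*200/(10*100) = 240
    cost = 24200 + 2*200*8 + 1200 = 28600
step 4: join A via merge
    card(P join A) = 240*20/(2*40*4) = 15
    cost = 28600 + 240*8 + 20*5 + 240 + 20 = 30880

30880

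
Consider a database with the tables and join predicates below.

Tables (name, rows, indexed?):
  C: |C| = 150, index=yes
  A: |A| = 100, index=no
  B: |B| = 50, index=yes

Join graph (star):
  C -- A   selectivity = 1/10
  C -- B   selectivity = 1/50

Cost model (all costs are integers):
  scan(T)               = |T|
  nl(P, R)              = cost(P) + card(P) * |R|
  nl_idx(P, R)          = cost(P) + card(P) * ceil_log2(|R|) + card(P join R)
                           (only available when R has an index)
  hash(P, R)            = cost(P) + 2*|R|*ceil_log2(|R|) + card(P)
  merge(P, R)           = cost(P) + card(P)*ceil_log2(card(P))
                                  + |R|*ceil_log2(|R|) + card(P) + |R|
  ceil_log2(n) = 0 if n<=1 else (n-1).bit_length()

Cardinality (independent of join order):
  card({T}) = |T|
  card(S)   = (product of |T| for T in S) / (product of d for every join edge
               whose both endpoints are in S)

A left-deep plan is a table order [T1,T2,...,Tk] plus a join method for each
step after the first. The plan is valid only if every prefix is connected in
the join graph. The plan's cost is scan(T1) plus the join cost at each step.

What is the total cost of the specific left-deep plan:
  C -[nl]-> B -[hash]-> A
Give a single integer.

9200

step 1: scan C: cost=150, card=150
step 2: join B via nl
    card(P join B) = 150*50/(50) = 150
    cost = 150 + 150*50 = 7650
step 3: join A via hash
    card(P join A) = 150*100/(10) = 1500
    cost = 7650 + 2*100*7 + 150 = 9200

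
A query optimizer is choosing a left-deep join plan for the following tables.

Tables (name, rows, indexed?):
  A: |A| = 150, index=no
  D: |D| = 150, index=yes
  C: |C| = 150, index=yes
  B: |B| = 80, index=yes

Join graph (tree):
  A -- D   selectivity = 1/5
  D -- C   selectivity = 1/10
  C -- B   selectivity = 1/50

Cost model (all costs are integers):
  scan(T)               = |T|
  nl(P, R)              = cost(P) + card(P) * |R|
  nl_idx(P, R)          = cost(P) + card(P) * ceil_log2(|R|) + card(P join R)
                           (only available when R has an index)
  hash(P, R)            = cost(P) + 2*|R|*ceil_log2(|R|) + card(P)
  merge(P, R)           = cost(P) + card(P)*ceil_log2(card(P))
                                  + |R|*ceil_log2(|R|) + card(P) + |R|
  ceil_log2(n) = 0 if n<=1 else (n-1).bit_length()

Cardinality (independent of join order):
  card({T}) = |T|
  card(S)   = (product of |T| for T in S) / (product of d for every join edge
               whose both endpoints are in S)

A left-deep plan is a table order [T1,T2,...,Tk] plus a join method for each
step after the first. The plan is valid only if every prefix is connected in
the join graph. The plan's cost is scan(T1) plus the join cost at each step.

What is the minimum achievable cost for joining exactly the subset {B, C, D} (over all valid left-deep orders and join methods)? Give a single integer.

3600

Selinger DP over subsets of {B,C,D}:
  {D}: scan cost=150, card=150
  {C}: scan cost=150, card=150
  {B}: scan cost=80, card=80
  {CD}: card=2250; try (D,hash)→2700, (C,hash)→2700, (D,merge)→2850, (C,merge)→2850, (D,nl_idx)→3600, (C,nl_idx)→3600 …(+2); best=2700 via (D,hash)
  {BC}: card=240; try (C,nl_idx)→960, (B,hash)→1420, (B,nl_idx)→1440, (C,merge)→2070, (B,merge)→2140, (C,hash)→2560 …(+2); best=960 via (C,nl_idx)
  {BCD}: card=3600; try (D,hash)→3600, (D,merge)→4470, (B,hash)→6070, (D,nl_idx)→6480, (B,nl_idx)→22050, (B,merge)→32590 …(+2); best=3600 via (D,hash)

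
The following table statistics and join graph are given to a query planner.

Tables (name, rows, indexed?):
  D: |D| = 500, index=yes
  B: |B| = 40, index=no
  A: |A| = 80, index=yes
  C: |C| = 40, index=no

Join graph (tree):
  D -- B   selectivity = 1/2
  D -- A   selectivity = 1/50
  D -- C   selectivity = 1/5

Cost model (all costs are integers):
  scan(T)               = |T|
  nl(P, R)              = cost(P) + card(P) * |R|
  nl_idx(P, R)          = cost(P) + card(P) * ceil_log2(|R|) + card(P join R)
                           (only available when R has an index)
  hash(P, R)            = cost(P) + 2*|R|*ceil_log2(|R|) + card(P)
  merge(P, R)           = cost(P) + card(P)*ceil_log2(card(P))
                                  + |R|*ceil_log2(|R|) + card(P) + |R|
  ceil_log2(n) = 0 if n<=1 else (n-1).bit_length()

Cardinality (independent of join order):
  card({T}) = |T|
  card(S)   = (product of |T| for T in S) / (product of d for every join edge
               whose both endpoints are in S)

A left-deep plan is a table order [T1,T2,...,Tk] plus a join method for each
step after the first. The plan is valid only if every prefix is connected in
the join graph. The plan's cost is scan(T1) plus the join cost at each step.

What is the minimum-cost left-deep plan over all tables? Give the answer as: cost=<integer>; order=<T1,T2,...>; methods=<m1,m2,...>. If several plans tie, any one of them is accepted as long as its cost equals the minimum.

Selinger DP (subsets sized 1..n):
  {D}: scan cost=500, card=500
  {B}: scan cost=40, card=40
  {A}: scan cost=80, card=80
  {C}: scan cost=40, card=40
  {BD}: card=10000; try (B,hash)→1480, (D,merge)→5320, (B,merge)→5780, (D,hash)→9080, (D,nl_idx)→10400, (D,nl)→20040 …(+1); best=1480 via (B,hash)
  {AD}: card=800; try (D,nl_idx)→1600, (A,hash)→2120, (A,nl_idx)→4800, (D,merge)→5720, (A,merge)→6140, (D,hash)→9160 …(+2); best=1600 via (D,nl_idx)
  {CD}: card=4000; try (C,hash)→1480, (D,nl_idx)→4400, (D,merge)→5320, (C,merge)→5780, (D,hash)→9080, (D,nl)→20040 …(+1); best=1480 via (C,hash)
  {ABD}: card=16000; try (B,hash)→2880, (B,merge)→10680, (A,hash)→12600, (B,nl)→33600, (A,nl_idx)→87480, (A,merge)→152120 …(+1); best=2880 via (B,hash)
  {BCD}: card=80000; try (B,hash)→5960, (C,hash)→11960, (B,merge)→53760, (C,merge)→151760, (B,nl)→161480, (C,nl)→401480; best=5960 via (B,hash)
  {ACD}: card=6400; try (C,hash)→2880, (A,hash)→6600, (C,merge)→10680, (C,nl)→33600, (A,nl_idx)→35880, (A,merge)→54120 …(+1); best=2880 via (C,hash)
  {ABCD}: card=128000; try (B,hash)→9760, (C,hash)→19360, (A,hash)→87080, (B,merge)→92760, (C,merge)→243160, (B,nl)→258880 …(+4); best=9760 via (B,hash)

cost=9760; order=A,D,C,B; methods=nl_idx,hash,hash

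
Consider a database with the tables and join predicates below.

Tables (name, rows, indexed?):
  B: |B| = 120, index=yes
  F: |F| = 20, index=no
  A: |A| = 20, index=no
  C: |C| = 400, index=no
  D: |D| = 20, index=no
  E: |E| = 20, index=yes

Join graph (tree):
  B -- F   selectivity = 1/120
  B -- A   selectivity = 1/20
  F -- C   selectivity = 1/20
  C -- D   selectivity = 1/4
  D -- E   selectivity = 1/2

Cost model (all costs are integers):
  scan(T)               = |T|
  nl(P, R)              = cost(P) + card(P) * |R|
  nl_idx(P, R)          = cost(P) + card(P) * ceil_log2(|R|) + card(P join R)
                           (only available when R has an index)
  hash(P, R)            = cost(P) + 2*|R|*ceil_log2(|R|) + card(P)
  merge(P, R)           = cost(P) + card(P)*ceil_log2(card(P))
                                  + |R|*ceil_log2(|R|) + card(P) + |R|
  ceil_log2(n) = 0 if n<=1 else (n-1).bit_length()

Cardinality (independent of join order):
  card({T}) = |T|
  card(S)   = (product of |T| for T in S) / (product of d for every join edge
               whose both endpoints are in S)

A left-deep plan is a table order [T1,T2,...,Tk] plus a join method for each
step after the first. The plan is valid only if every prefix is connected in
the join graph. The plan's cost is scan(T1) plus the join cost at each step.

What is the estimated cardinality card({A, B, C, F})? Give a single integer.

Tables in S: A(20), B(120), C(400), F(20)
Edges inside S: B-F(d=120), B-A(d=20), F-C(d=20)
numerator = 20 * 120 * 400 * 20 = 19200000
denominator = 120 * 20 * 20 = 48000
card(S) = 19200000 / 48000 = 400

400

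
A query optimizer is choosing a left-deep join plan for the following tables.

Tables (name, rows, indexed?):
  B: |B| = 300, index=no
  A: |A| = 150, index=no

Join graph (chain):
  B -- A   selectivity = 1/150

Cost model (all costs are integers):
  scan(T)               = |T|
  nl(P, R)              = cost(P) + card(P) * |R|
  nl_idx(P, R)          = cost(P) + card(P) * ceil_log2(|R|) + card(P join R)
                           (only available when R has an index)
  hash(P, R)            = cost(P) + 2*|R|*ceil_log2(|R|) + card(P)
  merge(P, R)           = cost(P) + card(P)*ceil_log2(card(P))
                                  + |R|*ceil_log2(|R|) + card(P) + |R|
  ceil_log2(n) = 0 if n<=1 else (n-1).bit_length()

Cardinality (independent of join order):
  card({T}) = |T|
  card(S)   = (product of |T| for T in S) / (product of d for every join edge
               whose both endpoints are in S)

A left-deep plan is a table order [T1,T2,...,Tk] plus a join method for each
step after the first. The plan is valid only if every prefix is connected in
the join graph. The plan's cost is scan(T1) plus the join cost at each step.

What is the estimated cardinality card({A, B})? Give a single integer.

Tables in S: A(150), B(300)
Edges inside S: B-A(d=150)
numerator = 150 * 300 = 45000
denominator = 150 = 150
card(S) = 45000 / 150 = 300

300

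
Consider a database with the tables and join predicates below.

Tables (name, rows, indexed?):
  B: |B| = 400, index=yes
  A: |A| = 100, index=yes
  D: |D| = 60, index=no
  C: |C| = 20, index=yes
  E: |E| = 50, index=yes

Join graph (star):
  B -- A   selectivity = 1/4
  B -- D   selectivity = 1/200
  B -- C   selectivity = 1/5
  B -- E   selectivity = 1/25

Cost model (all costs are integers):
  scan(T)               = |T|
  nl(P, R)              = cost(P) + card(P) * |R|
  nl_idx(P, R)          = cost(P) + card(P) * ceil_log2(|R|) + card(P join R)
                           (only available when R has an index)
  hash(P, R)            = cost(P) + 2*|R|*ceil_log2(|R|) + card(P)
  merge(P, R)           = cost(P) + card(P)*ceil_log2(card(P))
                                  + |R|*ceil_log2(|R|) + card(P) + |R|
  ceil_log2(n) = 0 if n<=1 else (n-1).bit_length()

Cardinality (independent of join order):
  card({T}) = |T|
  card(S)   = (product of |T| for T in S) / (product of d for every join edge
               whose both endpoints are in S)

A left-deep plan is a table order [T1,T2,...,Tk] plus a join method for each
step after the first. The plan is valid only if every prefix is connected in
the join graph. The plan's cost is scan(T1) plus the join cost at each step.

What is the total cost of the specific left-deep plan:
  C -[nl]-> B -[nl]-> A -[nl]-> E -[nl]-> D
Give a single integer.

6968020

step 1: scan C: cost=20, card=20
step 2: join B via nl
    card(P join B) = 20*400/(5) = 1600
    cost = 20 + 20*400 = 8020
step 3: join A via nl
    card(P join A) = 1600*100/(4) = 40000
    cost = 8020 + 1600*100 = 168020
step 4: join E via nl
    card(P join E) = 40000*50/(25) = 80000
    cost = 168020 + 40000*50 = 2168020
step 5: join D via nl
    card(P join D) = 80000*60/(200) = 24000
    cost = 2168020 + 80000*60 = 6968020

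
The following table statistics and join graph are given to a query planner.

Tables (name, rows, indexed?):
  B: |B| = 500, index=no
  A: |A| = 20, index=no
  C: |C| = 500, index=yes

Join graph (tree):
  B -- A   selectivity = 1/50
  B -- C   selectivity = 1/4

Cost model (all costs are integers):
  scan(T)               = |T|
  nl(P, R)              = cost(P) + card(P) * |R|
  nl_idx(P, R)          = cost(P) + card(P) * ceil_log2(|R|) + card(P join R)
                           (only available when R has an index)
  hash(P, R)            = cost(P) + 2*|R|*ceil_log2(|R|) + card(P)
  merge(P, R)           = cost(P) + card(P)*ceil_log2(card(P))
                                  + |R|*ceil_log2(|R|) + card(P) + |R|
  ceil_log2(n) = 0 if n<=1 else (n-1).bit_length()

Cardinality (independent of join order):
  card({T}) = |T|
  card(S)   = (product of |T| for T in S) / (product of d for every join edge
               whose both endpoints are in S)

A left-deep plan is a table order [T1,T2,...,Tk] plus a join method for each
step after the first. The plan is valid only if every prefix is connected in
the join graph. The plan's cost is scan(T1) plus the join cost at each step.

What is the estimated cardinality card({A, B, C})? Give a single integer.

25000

Tables in S: A(20), B(500), C(500)
Edges inside S: B-A(d=50), B-C(d=4)
numerator = 20 * 500 * 500 = 5000000
denominator = 50 * 4 = 200
card(S) = 5000000 / 200 = 25000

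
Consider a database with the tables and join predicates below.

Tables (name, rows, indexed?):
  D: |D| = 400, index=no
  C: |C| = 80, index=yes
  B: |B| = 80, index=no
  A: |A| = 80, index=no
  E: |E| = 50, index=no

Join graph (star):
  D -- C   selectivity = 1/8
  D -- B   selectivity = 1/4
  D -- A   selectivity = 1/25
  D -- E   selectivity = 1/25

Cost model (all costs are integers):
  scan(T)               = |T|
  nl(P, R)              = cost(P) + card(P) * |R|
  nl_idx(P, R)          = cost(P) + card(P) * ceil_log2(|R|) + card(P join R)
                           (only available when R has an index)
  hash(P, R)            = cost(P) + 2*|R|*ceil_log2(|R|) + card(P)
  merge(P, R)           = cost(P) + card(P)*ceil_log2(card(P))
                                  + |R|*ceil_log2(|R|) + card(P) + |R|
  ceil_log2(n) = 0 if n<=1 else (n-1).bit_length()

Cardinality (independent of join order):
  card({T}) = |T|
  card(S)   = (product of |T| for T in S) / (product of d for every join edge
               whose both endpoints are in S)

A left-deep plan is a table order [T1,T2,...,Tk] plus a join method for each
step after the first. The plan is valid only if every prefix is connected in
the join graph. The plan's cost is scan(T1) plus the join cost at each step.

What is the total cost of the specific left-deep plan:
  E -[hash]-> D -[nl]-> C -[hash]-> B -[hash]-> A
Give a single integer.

241540

step 1: scan E: cost=50, card=50
step 2: join D via hash
    card(P join D) = 50*400/(25) = 800
    cost = 50 + 2*400*9 + 50 = 7300
step 3: join C via nl
    card(P join C) = 800*80/(8) = 8000
    cost = 7300 + 800*80 = 71300
step 4: join B via hash
    card(P join B) = 8000*80/(4) = 160000
    cost = 71300 + 2*80*7 + 8000 = 80420
step 5: join A via hash
    card(P join A) = 160000*80/(25) = 512000
    cost = 80420 + 2*80*7 + 160000 = 241540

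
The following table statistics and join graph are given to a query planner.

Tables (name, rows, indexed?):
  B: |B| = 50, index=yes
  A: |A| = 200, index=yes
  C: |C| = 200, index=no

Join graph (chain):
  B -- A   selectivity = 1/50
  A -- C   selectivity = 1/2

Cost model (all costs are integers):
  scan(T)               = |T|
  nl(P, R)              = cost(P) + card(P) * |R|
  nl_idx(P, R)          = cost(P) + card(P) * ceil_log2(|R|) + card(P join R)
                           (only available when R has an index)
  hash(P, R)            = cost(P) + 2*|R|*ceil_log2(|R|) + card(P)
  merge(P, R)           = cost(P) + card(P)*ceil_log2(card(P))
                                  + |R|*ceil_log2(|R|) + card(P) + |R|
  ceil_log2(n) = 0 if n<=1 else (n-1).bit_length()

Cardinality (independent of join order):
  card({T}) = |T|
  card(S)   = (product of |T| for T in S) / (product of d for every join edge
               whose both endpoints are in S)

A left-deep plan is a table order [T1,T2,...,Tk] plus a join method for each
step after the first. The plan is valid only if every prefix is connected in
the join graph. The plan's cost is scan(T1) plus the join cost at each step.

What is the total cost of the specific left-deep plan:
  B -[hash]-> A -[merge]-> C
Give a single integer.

6900

step 1: scan B: cost=50, card=50
step 2: join A via hash
    card(P join A) = 50*200/(50) = 200
    cost = 50 + 2*200*8 + 50 = 3300
step 3: join C via merge
    card(P join C) = 200*200/(2) = 20000
    cost = 3300 + 200*8 + 200*8 + 200 + 200 = 6900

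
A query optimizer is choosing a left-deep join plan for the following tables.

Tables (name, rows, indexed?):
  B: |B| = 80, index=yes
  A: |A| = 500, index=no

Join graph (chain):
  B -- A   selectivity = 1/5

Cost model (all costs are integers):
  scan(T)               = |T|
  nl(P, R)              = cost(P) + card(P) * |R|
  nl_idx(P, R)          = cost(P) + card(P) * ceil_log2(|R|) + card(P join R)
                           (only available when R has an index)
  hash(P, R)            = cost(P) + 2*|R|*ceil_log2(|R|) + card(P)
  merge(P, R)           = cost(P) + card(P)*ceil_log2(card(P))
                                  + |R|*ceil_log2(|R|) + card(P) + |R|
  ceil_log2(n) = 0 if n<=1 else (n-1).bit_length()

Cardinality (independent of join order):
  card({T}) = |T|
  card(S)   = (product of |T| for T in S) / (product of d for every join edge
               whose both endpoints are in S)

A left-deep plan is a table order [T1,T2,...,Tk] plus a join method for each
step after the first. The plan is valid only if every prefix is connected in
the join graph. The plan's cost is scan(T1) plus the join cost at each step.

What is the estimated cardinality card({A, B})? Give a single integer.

Tables in S: A(500), B(80)
Edges inside S: B-A(d=5)
numerator = 500 * 80 = 40000
denominator = 5 = 5
card(S) = 40000 / 5 = 8000

8000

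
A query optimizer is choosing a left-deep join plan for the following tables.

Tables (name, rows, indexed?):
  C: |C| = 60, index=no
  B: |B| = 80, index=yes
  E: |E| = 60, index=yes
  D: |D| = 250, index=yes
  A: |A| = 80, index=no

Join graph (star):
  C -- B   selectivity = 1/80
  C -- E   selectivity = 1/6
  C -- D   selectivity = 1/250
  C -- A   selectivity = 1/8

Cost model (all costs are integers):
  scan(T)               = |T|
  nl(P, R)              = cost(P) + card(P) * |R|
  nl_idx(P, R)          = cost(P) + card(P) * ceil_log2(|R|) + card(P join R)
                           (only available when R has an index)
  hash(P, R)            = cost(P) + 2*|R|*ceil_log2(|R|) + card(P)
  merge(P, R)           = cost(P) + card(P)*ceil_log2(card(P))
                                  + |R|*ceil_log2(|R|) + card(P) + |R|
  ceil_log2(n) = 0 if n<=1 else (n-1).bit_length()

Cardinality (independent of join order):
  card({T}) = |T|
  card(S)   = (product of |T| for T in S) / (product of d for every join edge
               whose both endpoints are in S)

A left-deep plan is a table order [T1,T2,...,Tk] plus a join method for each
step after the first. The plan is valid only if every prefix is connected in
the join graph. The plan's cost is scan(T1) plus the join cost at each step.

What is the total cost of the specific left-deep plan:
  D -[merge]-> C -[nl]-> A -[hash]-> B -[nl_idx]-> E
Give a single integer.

19040

step 1: scan D: cost=250, card=250
step 2: join C via merge
    card(P join C) = 250*60/(250) = 60
    cost = 250 + 250*8 + 60*6 + 250 + 60 = 2920
step 3: join A via nl
    card(P join A) = 60*80/(8) = 600
    cost = 2920 + 60*80 = 7720
step 4: join B via hash
    card(P join B) = 600*80/(80) = 600
    cost = 7720 + 2*80*7 + 600 = 9440
step 5: join E via nl_idx
    card(P join E) = 600*60/(6) = 6000
    cost = 9440 + 600*6 + 6000 = 19040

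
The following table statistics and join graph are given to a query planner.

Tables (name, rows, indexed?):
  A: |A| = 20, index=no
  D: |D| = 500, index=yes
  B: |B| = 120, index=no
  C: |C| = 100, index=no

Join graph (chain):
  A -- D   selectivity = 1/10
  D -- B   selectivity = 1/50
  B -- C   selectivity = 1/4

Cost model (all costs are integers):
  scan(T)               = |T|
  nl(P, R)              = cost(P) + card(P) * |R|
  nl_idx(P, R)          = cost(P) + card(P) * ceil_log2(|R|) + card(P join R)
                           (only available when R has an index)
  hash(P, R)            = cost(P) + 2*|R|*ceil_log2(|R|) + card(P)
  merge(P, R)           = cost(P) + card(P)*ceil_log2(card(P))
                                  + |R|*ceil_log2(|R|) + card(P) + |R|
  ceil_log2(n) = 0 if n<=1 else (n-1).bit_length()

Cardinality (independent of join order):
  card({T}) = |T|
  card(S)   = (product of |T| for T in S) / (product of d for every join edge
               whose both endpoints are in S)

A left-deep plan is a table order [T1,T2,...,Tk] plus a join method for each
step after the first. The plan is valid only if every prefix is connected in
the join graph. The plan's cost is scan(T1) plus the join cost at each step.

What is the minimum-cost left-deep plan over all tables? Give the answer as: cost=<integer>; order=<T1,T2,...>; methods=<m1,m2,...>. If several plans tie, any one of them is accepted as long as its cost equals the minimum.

cost=7600; order=B,D,A,C; methods=nl_idx,hash,hash

Selinger DP (subsets sized 1..n):
  {A}: scan cost=20, card=20
  {D}: scan cost=500, card=500
  {B}: scan cost=120, card=120
  {C}: scan cost=100, card=100
  {AD}: card=1000; try (D,nl_idx)→1200, (A,hash)→1200, (D,merge)→5140, (A,merge)→5620, (D,hash)→9040, (D,nl)→10020 …(+1); best=1200 via (D,nl_idx)
  {BD}: card=1200; try (D,nl_idx)→2400, (B,hash)→2680, (D,merge)→6080, (B,merge)→6460, (D,hash)→9240, (D,nl)→60120 …(+1); best=2400 via (D,nl_idx)
  {BC}: card=3000; try (C,hash)→1640, (B,merge)→1860, (C,merge)→1880, (B,hash)→1880, (B,nl)→12100, (C,nl)→12120; best=1640 via (C,hash)
  {ABD}: card=2400; try (A,hash)→3800, (B,hash)→3880, (B,merge)→13160, (A,merge)→16920, (A,nl)→26400, (B,nl)→121200; best=3800 via (A,hash)
  {BCD}: card=30000; try (C,hash)→5000, (D,hash)→13640, (C,merge)→17600, (D,merge)→45640, (D,nl_idx)→58640, (C,nl)→122400 …(+1); best=5000 via (C,hash)
  {ABCD}: card=60000; try (C,hash)→7600, (A,hash)→35200, (C,merge)→35800, (C,nl)→243800, (A,merge)→485120, (A,nl)→605000; best=7600 via (C,hash)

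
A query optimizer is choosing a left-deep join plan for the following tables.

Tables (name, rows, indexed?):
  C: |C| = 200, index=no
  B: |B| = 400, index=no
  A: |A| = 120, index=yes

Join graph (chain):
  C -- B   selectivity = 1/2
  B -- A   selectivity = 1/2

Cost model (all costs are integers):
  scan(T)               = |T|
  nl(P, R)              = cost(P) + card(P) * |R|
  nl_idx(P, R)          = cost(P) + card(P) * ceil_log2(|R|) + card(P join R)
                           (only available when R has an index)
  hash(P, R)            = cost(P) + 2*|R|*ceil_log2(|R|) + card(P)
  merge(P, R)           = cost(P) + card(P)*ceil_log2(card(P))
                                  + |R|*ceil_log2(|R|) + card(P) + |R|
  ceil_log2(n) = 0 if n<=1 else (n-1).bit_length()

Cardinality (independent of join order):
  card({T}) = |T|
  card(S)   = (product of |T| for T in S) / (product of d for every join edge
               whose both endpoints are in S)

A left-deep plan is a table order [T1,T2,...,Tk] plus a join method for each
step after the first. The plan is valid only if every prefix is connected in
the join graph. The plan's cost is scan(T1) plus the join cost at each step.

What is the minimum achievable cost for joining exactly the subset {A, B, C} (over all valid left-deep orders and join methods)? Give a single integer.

Selinger DP over subsets of {A,B,C}:
  {C}: scan cost=200, card=200
  {B}: scan cost=400, card=400
  {A}: scan cost=120, card=120
  {BC}: card=40000; try (C,hash)→4000, (B,merge)→6000, (C,merge)→6200, (B,hash)→7600, (B,nl)→80200, (C,nl)→80400; best=4000 via (C,hash)
  {AB}: card=24000; try (A,hash)→2480, (B,merge)→5080, (A,merge)→5360, (B,hash)→7440, (A,nl_idx)→27200, (B,nl)→48120 …(+1); best=2480 via (A,hash)
  {ABC}: card=2400000; try (C,hash)→29680, (A,hash)→45680, (C,merge)→388280, (A,merge)→684960, (A,nl_idx)→2684000, (C,nl)→4802480 …(+1); best=29680 via (C,hash)

29680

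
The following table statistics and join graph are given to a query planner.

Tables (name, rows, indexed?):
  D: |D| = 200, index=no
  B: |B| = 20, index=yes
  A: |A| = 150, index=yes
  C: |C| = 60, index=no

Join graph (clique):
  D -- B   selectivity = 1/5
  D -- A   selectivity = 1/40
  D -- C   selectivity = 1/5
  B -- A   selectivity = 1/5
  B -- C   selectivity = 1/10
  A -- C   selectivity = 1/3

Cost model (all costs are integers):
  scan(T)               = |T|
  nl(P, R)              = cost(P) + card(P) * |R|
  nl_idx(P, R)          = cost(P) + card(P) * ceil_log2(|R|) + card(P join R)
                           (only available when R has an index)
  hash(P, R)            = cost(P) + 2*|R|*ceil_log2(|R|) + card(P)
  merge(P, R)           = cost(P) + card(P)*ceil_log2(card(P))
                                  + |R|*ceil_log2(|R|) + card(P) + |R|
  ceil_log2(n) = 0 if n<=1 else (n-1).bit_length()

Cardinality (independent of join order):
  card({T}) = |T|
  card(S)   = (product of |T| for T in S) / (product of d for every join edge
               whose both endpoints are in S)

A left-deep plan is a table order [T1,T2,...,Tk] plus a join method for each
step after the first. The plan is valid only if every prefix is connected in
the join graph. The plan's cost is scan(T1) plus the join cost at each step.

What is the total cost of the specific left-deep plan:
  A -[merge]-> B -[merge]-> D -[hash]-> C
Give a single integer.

step 1: scan A: cost=150, card=150
step 2: join B via merge
    card(P join B) = 150*20/(5) = 600
    cost = 150 + 150*8 + 20*5 + 150 + 20 = 1620
step 3: join D via merge
    card(P join D) = 600*200/(5*40) = 600
    cost = 1620 + 600*10 + 200*8 + 600 + 200 = 10020
step 4: join C via hash
    card(P join C) = 600*60/(5*10*3) = 240
    cost = 10020 + 2*60*6 + 600 = 11340

11340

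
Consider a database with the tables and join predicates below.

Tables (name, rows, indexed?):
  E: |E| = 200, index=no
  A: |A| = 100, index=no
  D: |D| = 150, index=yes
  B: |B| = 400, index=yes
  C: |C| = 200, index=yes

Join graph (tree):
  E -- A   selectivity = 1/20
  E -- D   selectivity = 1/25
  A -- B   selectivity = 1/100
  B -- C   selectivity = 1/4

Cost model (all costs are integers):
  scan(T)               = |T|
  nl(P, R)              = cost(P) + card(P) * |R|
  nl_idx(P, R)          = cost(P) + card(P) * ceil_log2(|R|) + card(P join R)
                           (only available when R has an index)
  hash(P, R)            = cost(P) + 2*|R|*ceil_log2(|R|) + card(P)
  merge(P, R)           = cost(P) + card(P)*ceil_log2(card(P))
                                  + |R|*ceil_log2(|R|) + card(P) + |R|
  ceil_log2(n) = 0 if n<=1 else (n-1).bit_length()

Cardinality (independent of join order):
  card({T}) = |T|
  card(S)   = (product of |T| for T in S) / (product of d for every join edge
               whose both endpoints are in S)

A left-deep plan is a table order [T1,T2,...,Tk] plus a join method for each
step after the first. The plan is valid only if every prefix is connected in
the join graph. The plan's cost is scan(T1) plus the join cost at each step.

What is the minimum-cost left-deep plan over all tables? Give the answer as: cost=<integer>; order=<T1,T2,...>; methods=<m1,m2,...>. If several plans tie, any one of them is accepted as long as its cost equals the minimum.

Selinger DP (subsets sized 1..n):
  {E}: scan cost=200, card=200
  {A}: scan cost=100, card=100
  {D}: scan cost=150, card=150
  {B}: scan cost=400, card=400
  {C}: scan cost=200, card=200
  {AE}: card=1000; try (A,hash)→1800, (E,merge)→2700, (A,merge)→2800, (E,hash)→3400, (E,nl)→20100, (A,nl)→20200; best=1800 via (A,hash)
  {DE}: card=1200; try (D,hash)→2800, (D,nl_idx)→3000, (E,merge)→3300, (D,merge)→3350, (E,hash)→3500, (E,nl)→30150 …(+1); best=2800 via (D,hash)
  {AB}: card=400; try (B,nl_idx)→1400, (A,hash)→2200, (B,merge)→4900, (A,merge)→5200, (B,hash)→7400, (B,nl)→40100 …(+1); best=1400 via (B,nl_idx)
  {BC}: card=20000; try (C,hash)→4000, (B,merge)→6000, (C,merge)→6200, (B,hash)→7600, (B,nl_idx)→22000, (C,nl_idx)→23600 …(+2); best=4000 via (C,hash)
  {ADE}: card=6000; try (D,hash)→5200, (A,hash)→5400, (D,merge)→14150, (D,nl_idx)→15800, (A,merge)→18000, (A,nl)→122800 …(+1); best=5200 via (D,hash)
  {ABE}: card=4000; try (E,hash)→5000, (E,merge)→7200, (B,hash)→10000, (B,nl_idx)→14800, (B,merge)→16800, (E,nl)→81400 …(+1); best=5000 via (E,hash)
  {ABC}: card=20000; try (C,hash)→5000, (C,merge)→7200, (C,nl_idx)→24600, (A,hash)→25400, (C,nl)→81400, (A,merge)→324800 …(+1); best=5000 via (C,hash)
  {ABDE}: card=24000; try (D,hash)→11400, (B,hash)→18400, (D,merge)→58350, (D,nl_idx)→61000, (B,nl_idx)→83200, (B,merge)→93200 …(+2); best=11400 via (D,hash)
  {ABCE}: card=200000; try (C,hash)→12200, (E,hash)→28200, (C,merge)→58800, (C,nl_idx)→237000, (E,merge)→326800, (C,nl)→805000 …(+1); best=12200 via (C,hash)
  {ABCDE}: card=1200000; try (C,hash)→38600, (D,hash)→214600, (C,merge)→397200, (C,nl_idx)→1403400, (D,nl_idx)→2812200, (D,merge)→3813550 …(+2); best=38600 via (C,hash)

cost=38600; order=A,B,E,D,C; methods=nl_idx,hash,hash,hash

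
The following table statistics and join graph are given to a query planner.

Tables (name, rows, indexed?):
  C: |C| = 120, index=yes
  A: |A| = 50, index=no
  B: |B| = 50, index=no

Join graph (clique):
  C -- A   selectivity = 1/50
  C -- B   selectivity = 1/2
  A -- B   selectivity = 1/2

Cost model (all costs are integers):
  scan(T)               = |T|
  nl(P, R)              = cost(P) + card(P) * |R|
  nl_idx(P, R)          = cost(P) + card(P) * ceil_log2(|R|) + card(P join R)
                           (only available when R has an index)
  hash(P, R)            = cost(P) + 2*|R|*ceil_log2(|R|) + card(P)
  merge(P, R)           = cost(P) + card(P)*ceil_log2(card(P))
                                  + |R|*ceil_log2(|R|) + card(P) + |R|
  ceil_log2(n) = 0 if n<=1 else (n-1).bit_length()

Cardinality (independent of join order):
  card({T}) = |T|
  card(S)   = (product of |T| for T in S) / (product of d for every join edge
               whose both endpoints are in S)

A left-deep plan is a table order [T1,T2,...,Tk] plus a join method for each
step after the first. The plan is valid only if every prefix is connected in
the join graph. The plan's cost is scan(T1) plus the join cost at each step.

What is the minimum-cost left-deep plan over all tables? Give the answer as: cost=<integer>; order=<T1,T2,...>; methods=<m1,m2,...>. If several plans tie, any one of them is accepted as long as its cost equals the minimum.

cost=1240; order=A,C,B; methods=nl_idx,hash

Selinger DP (subsets sized 1..n):
  {C}: scan cost=120, card=120
  {A}: scan cost=50, card=50
  {B}: scan cost=50, card=50
  {AC}: card=120; try (C,nl_idx)→520, (A,hash)→840, (C,merge)→1360, (A,merge)→1430, (C,hash)→1780, (C,nl)→6050 …(+1); best=520 via (C,nl_idx)
  {BC}: card=3000; try (B,hash)→840, (C,merge)→1360, (B,merge)→1430, (C,hash)→1780, (C,nl_idx)→3400, (C,nl)→6050 …(+1); best=840 via (B,hash)
  {AB}: card=1250; try (B,hash)→700, (A,hash)→700, (B,merge)→750, (A,merge)→750, (B,nl)→2550, (A,nl)→2550; best=700 via (B,hash)
  {ABC}: card=1500; try (B,hash)→1240, (B,merge)→1830, (C,hash)→3630, (A,hash)→4440, (B,nl)→6520, (C,nl_idx)→10950 …(+4); best=1240 via (B,hash)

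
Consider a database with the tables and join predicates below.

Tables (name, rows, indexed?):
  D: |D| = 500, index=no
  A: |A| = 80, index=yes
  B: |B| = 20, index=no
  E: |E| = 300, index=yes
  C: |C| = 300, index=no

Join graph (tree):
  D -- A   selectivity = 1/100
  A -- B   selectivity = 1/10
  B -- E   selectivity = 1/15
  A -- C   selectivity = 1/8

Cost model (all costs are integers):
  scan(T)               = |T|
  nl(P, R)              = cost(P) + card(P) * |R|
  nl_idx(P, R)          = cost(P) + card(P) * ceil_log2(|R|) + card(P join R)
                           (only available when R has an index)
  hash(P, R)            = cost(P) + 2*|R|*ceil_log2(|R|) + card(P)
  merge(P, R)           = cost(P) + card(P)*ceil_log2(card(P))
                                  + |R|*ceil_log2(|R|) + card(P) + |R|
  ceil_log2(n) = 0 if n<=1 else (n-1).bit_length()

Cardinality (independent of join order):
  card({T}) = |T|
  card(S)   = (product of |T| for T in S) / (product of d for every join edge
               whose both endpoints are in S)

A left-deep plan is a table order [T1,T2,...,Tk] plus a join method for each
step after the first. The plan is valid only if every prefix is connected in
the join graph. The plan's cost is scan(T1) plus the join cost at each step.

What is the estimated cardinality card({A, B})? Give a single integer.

160

Tables in S: A(80), B(20)
Edges inside S: A-B(d=10)
numerator = 80 * 20 = 1600
denominator = 10 = 10
card(S) = 1600 / 10 = 160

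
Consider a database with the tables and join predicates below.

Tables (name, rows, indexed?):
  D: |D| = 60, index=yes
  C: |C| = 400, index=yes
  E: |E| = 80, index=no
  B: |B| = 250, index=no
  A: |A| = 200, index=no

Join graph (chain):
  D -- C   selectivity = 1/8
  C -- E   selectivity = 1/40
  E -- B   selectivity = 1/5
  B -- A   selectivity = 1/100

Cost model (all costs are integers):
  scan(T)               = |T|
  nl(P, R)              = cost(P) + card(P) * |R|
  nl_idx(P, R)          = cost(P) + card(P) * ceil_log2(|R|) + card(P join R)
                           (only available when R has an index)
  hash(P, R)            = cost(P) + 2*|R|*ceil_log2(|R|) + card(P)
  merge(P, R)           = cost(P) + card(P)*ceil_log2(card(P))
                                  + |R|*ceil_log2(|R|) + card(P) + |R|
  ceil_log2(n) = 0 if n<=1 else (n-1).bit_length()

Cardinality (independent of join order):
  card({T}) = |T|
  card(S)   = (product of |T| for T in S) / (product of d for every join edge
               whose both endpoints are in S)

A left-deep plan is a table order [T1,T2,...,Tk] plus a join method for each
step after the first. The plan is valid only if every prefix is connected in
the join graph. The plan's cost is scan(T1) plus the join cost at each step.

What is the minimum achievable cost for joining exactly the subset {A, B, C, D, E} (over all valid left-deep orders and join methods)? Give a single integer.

101240

Selinger DP over subsets of {A,B,C,D,E}:
  {D}: scan cost=60, card=60
  {C}: scan cost=400, card=400
  {E}: scan cost=80, card=80
  {B}: scan cost=250, card=250
  {A}: scan cost=200, card=200
  {CD}: card=3000; try (D,hash)→1520, (C,nl_idx)→3600, (C,merge)→4480, (D,merge)→4820, (D,nl_idx)→5800, (C,hash)→7320 …(+2); best=1520 via (D,hash)
  {CE}: card=800; try (C,nl_idx)→1600, (E,hash)→1920, (C,merge)→4720, (E,merge)→5040, (C,hash)→7360, (C,nl)→32080 …(+1); best=1600 via (C,nl_idx)
  {BE}: card=4000; try (E,hash)→1620, (B,merge)→2970, (E,merge)→3140, (B,hash)→4160, (B,nl)→20080, (E,nl)→20250; best=1620 via (E,hash)
  {AB}: card=500; try (A,hash)→3700, (B,merge)→4250, (A,merge)→4300, (B,hash)→4400, (B,nl)→50200, (A,nl)→50250; best=3700 via (A,hash)
  {CDE}: card=6000; try (D,hash)→3120, (E,hash)→5640, (D,merge)→10820, (D,nl_idx)→12400, (E,merge)→41160, (D,nl)→49600 …(+1); best=3120 via (D,hash)
  {BCE}: card=40000; try (B,hash)→6400, (B,merge)→12650, (C,hash)→12820, (C,merge)→57620, (C,nl_idx)→77620, (B,nl)→201600 …(+1); best=6400 via (B,hash)
  {ABE}: card=8000; try (E,hash)→5320, (A,hash)→8820, (E,merge)→9340, (E,nl)→43700, (A,merge)→55420, (A,nl)→801620; best=5320 via (E,hash)
  {BCDE}: card=300000; try (B,hash)→13120, (D,hash)→47120, (B,merge)→89370, (D,nl_idx)→546400, (D,merge)→686820, (B,nl)→1503120 …(+1); best=13120 via (B,hash)
  {ABCE}: card=80000; try (C,hash)→20520, (A,hash)→49600, (C,merge)→121320, (C,nl_idx)→157320, (A,merge)→688200, (C,nl)→3205320 …(+1); best=20520 via (C,hash)
  {ABCDE}: card=600000; try (D,hash)→101240, (A,hash)→316320, (D,nl_idx)→1100520, (D,merge)→1460940, (D,nl)→4820520, (A,merge)→6014920 …(+1); best=101240 via (D,hash)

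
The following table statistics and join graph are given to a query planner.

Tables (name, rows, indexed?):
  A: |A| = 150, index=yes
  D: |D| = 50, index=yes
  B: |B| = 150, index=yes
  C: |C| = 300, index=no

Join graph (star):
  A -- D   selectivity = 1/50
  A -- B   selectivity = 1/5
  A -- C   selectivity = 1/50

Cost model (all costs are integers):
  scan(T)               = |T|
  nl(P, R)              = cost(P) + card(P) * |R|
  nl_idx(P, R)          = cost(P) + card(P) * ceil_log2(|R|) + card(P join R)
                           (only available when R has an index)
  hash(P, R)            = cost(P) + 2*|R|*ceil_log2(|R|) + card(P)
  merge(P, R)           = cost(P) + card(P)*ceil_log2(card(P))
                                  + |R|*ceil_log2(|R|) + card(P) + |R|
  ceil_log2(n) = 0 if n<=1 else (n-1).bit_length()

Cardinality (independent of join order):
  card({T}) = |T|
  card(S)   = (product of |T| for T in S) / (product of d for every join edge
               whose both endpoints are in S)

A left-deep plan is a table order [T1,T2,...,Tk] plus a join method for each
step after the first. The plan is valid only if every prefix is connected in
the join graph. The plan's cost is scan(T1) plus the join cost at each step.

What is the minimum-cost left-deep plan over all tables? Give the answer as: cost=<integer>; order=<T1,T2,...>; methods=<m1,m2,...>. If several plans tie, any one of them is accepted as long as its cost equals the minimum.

Selinger DP (subsets sized 1..n):
  {A}: scan cost=150, card=150
  {D}: scan cost=50, card=50
  {B}: scan cost=150, card=150
  {C}: scan cost=300, card=300
  {AD}: card=150; try (A,nl_idx)→600, (D,hash)→900, (D,nl_idx)→1200, (A,merge)→1750, (D,merge)→1850, (A,hash)→2500 …(+2); best=600 via (A,nl_idx)
  {AB}: card=4500; try (B,hash)→2700, (A,hash)→2700, (B,merge)→2850, (A,merge)→2850, (B,nl_idx)→5850, (A,nl_idx)→5850 …(+2); best=2700 via (B,hash)
  {AC}: card=900; try (A,hash)→3000, (A,nl_idx)→3600, (C,merge)→4500, (A,merge)→4650, (C,hash)→5700, (C,nl)→45150 …(+1); best=3000 via (A,hash)
  {ABD}: card=4500; try (B,hash)→3150, (B,merge)→3300, (B,nl_idx)→6300, (D,hash)→7800, (B,nl)→23100, (D,nl_idx)→34200 …(+2); best=3150 via (B,hash)
  {ACD}: card=900; try (D,hash)→4500, (C,merge)→4950, (C,hash)→6150, (D,nl_idx)→9300, (D,merge)→13250, (C,nl)→45600 …(+1); best=4500 via (D,hash)
  {ABC}: card=27000; try (B,hash)→6300, (C,hash)→12600, (B,merge)→14250, (B,nl_idx)→37200, (C,merge)→68700, (B,nl)→138000 …(+1); best=6300 via (B,hash)
  {ABCD}: card=27000; try (B,hash)→7800, (C,hash)→13050, (B,merge)→15750, (D,hash)→33900, (B,nl_idx)→38700, (C,merge)→69150 …(+5); best=7800 via (B,hash)

cost=7800; order=C,A,D,B; methods=hash,hash,hash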